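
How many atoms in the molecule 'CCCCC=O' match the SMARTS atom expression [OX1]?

The query [OX1] means: aliphatic oxygen with one total connection — typically a carbonyl =O or an oxide.
Check the 6 heavy atoms by environment: 4× C (X4) → no; 1× C (X3) → no; 1× O (X1) → match.
That gives 1 matching atom.

1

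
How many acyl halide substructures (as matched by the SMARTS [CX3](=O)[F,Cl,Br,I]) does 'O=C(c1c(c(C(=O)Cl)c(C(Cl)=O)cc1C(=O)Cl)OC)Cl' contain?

[CX3](=O)[F,Cl,Br,I] is the SMARTS for an acyl halide: a carbonyl carbon bonded to a halogen.
The molecule carries 4 separate instances of an acyl chloride (-C(=O)Cl) meeting every constraint; each maps to a distinct set of atoms, giving 4 matches.

4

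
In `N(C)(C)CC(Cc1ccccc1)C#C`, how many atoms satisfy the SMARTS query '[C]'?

7

The query [C] means: uppercase C matches aliphatic (non-aromatic) carbon only.
Check the 14 heavy atoms by environment: 7× C → match; 1× N → no; 6× c (aromatic) → no.
That gives 7 matching atoms.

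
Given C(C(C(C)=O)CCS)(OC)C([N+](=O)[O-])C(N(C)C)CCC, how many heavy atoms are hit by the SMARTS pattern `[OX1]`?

3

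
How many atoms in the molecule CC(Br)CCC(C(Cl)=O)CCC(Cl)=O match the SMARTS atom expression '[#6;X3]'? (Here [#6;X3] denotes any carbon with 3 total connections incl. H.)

2

Check the 14 heavy atoms by environment: 7× C (X4) → no; 1× Br (X1) → no; 2× C (X3) → match; 2× O (X1) → no; 2× Cl (X1) → no.
That gives 2 matching atoms.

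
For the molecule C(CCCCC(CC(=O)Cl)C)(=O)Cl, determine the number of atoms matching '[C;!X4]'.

2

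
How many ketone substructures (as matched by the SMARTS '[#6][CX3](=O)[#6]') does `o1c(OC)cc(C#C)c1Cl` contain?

0

[#6][CX3](=O)[#6] is the SMARTS for a ketone: a carbonyl carbon (no H) flanked by two carbons.
No fragment in the molecule satisfies every constraint, giving 0 matches.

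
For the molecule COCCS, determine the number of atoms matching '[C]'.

The query [C] means: uppercase C matches aliphatic (non-aromatic) carbon only.
Check the 5 heavy atoms by environment: 3× C → match; 1× S → no; 1× O → no.
That gives 3 matching atoms.

3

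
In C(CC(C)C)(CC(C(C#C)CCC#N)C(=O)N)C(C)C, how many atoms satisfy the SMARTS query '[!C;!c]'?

3

The query [!C;!c] means: neither aliphatic nor aromatic carbon — same as [!#6].
Check the 20 heavy atoms by environment: 17× C → no; 2× N → match; 1× O → match.
Summing the matching environments: 2 + 1 = 3 matching atoms.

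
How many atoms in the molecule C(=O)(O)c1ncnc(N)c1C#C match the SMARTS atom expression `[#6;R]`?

4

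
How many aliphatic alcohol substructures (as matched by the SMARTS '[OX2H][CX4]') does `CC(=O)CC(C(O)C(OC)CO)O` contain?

3

[OX2H][CX4] is the SMARTS for an aliphatic alcohol: a hydroxyl oxygen bound to an sp3 (X4) carbon.
The molecule carries 3 separate instances of a hydroxyl group (-OH) meeting every constraint; each maps to a distinct set of atoms, giving 3 matches.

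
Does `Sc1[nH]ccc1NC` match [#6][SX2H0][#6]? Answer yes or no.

No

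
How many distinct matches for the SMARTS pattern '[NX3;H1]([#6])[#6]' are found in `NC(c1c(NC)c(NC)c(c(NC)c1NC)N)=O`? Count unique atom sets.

4

[NX3;H1]([#6])[#6] is the SMARTS for a secondary amine: a trivalent nitrogen with one H, bonded to two carbons.
The molecule carries 4 separate instances of an N-methylamino group (-NHCH3) meeting every constraint; each maps to a distinct set of atoms, giving 4 matches.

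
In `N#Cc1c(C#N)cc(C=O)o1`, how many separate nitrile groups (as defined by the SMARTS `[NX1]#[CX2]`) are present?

2

[NX1]#[CX2] is the SMARTS for a nitrile: a nitrogen triple-bonded to a two-connected carbon.
The molecule carries 2 separate instances of a nitrile (-C#N) meeting every constraint; each maps to a distinct set of atoms, giving 2 matches.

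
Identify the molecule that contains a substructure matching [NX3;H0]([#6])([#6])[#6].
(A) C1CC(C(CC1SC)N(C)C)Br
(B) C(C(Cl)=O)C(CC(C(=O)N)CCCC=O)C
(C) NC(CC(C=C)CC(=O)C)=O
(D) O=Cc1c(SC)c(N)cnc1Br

A

[NX3;H0]([#6])([#6])[#6] describes a trivalent nitrogen with no H, bonded to three carbons (a tertiary amine).
(A) contains a dimethylamino group (-N(CH3)2), which satisfies every atom and bond constraint.
(B) has a primary amide (-C(=O)NH2) but the amide nitrogen has H2 and only one carbon neighbour.
(C) has a primary amide (-C(=O)NH2) but the amide nitrogen has H2 and only one carbon neighbour.
(D) has a primary amino group (-NH2) but the nitrogen has H2, not H0 with three carbons.
So the answer is (A).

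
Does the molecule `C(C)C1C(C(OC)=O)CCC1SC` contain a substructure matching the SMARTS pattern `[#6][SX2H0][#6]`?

Yes

The pattern [#6][SX2H0][#6] describes an aliphatic sulfur bridging two carbons with no H on the sulfur — a thioether.
The molecule carries a methylthio ether (-SCH3), whose atoms satisfy every constraint of the query, so the pattern matches.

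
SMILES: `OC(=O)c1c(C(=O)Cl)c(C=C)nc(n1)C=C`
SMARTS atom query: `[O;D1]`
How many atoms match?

3

The query [O;D1] means: aliphatic oxygen bonded to exactly one heavy atom.
Check the 16 heavy atoms by environment: 2× n (aromatic, D2) → no; 4× c (aromatic, D3) → no; 2× C (D2) → no; 2× C (D1) → no; 2× C (D3) → no; 3× O (D1) → match; 1× Cl (D1) → no.
That gives 3 matching atoms.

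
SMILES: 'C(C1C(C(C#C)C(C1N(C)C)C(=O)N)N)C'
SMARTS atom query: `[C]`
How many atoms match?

The query [C] means: uppercase C matches aliphatic (non-aromatic) carbon only.
Check the 16 heavy atoms by environment: 12× C → match; 3× N → no; 1× O → no.
That gives 12 matching atoms.

12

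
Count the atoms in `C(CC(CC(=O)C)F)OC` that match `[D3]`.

2

The query [D3] means: atom with exactly three heavy-atom neighbours.
Check the 10 heavy atoms by environment: 3× C (D2) → no; 2× C (D3) → match; 1× O (D1) → no; 2× C (D1) → no; 1× F (D1) → no; 1× O (D2) → no.
That gives 2 matching atoms.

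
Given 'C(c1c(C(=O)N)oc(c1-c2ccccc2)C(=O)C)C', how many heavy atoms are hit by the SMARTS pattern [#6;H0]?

The query [#6;H0] means: any carbon with no attached hydrogen.
Check the 19 heavy atoms by environment: 1× o (aromatic, H0) → no; 5× c (aromatic, H0) → match; 5× c (aromatic, H1) → no; 1× C (H2) → no; 2× C (H3) → no; 2× C (H0) → match; 2× O (H0) → no; 1× N (H2) → no.
Summing the matching environments: 5 + 2 = 7 matching atoms.

7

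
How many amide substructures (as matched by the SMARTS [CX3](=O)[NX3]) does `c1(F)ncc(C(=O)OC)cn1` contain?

0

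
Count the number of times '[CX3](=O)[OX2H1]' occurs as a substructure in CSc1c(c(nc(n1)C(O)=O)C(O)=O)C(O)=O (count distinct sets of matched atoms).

3

[CX3](=O)[OX2H1] is the SMARTS for a carboxylic acid: an sp2 carbon double-bonded to O and single-bonded to an -OH oxygen.
The molecule carries 3 separate instances of a carboxylic acid group (-C(=O)OH) meeting every constraint; each maps to a distinct set of atoms, giving 3 matches.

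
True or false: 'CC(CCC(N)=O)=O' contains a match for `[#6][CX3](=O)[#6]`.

True

The pattern [#6][CX3](=O)[#6] describes a carbonyl carbon (no H) flanked by two carbons — a ketone.
The molecule carries an acetyl/ketone group (-C(=O)CH3), whose atoms satisfy every constraint of the query, so the pattern matches.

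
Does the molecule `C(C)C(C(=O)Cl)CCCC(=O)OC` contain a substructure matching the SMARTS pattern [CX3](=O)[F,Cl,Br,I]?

The pattern [CX3](=O)[F,Cl,Br,I] describes a carbonyl carbon bonded to a halogen — an acyl halide.
The molecule carries an acyl chloride (-C(=O)Cl), whose atoms satisfy every constraint of the query, so the pattern matches.

Yes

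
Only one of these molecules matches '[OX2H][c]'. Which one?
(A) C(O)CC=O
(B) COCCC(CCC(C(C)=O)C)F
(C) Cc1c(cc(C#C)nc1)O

C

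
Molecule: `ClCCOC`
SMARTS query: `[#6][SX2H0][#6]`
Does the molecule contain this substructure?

The pattern [#6][SX2H0][#6] describes an aliphatic sulfur bridging two carbons with no H on the sulfur — a thioether.
The closest candidate here is a methoxy ether (-OCH3), but the bridging atom is O, not S. No other fragment satisfies the full query, so there is no match.

No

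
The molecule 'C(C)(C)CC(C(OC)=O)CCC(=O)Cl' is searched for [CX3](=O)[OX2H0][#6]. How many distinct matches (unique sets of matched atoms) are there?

[CX3](=O)[OX2H0][#6] is the SMARTS for an ester: a carbonyl carbon bonded to an oxygen that is itself bonded to carbon (no H on that O).
Exactly one fragment in the molecule meets all constraints, giving 1 match.

1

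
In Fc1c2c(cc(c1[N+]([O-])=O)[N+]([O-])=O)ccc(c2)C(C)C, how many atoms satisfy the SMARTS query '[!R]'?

Check the 20 heavy atoms by environment: 10× c (aromatic, in 6-ring) → no; 2× N (charge +1, acyclic) → match; 2× O (charge -1, acyclic) → match; 2× O (acyclic) → match; 3× C (acyclic) → match; 1× F (acyclic) → match.
Summing the matching environments: 2 + 2 + 2 + 3 + 1 = 10 matching atoms.

10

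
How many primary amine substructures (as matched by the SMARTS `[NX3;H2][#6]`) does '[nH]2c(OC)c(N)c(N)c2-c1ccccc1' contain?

2

[NX3;H2][#6] is the SMARTS for a primary amine: a trivalent nitrogen with two H attached to carbon.
The molecule carries 2 separate instances of a primary amino group (-NH2) meeting every constraint; each maps to a distinct set of atoms, giving 2 matches.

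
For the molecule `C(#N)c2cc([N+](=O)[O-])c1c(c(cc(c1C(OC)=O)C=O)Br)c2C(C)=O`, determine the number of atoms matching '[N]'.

Check the 25 heavy atoms by environment: 10× c (aromatic) → no; 1× Br → no; 6× C → no; 1× N → match; 5× O → no; 1× N (charge +1) → match; 1× O (charge -1) → no.
Summing the matching environments: 1 + 1 = 2 matching atoms.

2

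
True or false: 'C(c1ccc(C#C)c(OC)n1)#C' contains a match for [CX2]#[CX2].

True

The pattern [CX2]#[CX2] describes a carbon-carbon triple bond — an alkyne.
The molecule carries an ethynyl group (-C#CH), whose atoms satisfy every constraint of the query, so the pattern matches.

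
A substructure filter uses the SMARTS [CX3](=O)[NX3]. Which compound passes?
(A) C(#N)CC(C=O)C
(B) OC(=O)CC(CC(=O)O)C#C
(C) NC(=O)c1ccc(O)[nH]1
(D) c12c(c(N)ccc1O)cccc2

[CX3](=O)[NX3] describes a carbonyl carbon bonded to a trivalent nitrogen (an amide).
(A) has a nitrile (-C#N) but the nitrile N is NX1 (triple-bonded), not NX3.
(B) has a carboxylic acid group (-C(=O)OH) but the carbonyl is bonded to O, not to an NX3 nitrogen.
(C) contains a primary amide (-C(=O)NH2), which satisfies every atom and bond constraint.
(D) has a primary amino group (-NH2) but the -NH2 is not attached to a carbonyl carbon.
So the answer is (C).

C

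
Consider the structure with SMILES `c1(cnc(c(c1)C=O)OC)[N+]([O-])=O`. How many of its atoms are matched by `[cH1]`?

The query [cH1] means: aromatic carbon bearing exactly one hydrogen.
Check the 13 heavy atoms by environment: 1× n (aromatic, H0) → no; 3× c (aromatic, H0) → no; 2× c (aromatic, H1) → match; 1× C (H1) → no; 3× O (H0) → no; 1× N (charge +1, H0) → no; 1× O (charge -1, H0) → no; 1× C (H3) → no.
That gives 2 matching atoms.

2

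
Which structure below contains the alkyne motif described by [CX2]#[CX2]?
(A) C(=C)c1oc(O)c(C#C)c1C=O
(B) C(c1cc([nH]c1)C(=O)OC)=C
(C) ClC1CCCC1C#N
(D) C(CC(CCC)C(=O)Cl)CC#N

A

[CX2]#[CX2] describes a carbon-carbon triple bond (an alkyne).
(A) contains an ethynyl group (-C#CH), which satisfies every atom and bond constraint.
(B) has a vinyl group (-CH=CH2) but the C=C is a double bond; both carbons are CX3, not CX2.
(C) has a nitrile (-C#N) but the triple bond is C#N, not C#C.
(D) has a nitrile (-C#N) but the triple bond is C#N, not C#C.
So the answer is (A).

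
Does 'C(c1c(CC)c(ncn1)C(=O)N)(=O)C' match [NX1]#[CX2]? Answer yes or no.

No

The pattern [NX1]#[CX2] describes a nitrogen triple-bonded to a two-connected carbon — a nitrile.
The closest candidate here is a primary amide (-C(=O)NH2), but the nitrogen is NX3, not NX1. No other fragment satisfies the full query, so there is no match.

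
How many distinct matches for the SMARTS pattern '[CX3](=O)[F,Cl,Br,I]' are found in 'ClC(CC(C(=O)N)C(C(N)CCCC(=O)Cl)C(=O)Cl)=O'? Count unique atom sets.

3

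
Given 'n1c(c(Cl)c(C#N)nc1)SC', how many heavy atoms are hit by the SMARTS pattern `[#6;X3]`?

4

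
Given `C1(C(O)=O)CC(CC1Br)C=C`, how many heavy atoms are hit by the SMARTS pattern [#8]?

The query [#8] means: #8 matches any oxygen atom.
Check the 11 heavy atoms by environment: 8× C → no; 1× Br → no; 2× O → match.
That gives 2 matching atoms.

2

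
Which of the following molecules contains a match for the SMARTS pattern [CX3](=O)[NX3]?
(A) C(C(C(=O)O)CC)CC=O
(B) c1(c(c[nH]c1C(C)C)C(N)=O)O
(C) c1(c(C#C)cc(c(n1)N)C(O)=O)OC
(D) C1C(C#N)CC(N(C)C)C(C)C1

[CX3](=O)[NX3] describes a carbonyl carbon bonded to a trivalent nitrogen (an amide).
(A) has a carboxylic acid group (-C(=O)OH) but the carbonyl is bonded to O, not to an NX3 nitrogen.
(B) contains a primary amide (-C(=O)NH2), which satisfies every atom and bond constraint.
(C) has a carboxylic acid group (-C(=O)OH) but the carbonyl is bonded to O, not to an NX3 nitrogen.
(D) has a nitrile (-C#N) but the nitrile N is NX1 (triple-bonded), not NX3.
So the answer is (B).

B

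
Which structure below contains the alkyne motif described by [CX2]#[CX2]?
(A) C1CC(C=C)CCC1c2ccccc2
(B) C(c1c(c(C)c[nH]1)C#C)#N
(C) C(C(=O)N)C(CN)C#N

[CX2]#[CX2] describes a carbon-carbon triple bond (an alkyne).
(A) has a vinyl group (-CH=CH2) but the C=C is a double bond; both carbons are CX3, not CX2.
(B) contains an ethynyl group (-C#CH), which satisfies every atom and bond constraint.
(C) has a nitrile (-C#N) but the triple bond is C#N, not C#C.
So the answer is (B).

B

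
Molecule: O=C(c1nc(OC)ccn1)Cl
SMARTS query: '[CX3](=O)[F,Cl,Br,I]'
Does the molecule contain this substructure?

Yes

The pattern [CX3](=O)[F,Cl,Br,I] describes a carbonyl carbon bonded to a halogen — an acyl halide.
The molecule carries an acyl chloride (-C(=O)Cl), whose atoms satisfy every constraint of the query, so the pattern matches.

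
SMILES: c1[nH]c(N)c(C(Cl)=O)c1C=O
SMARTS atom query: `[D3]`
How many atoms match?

4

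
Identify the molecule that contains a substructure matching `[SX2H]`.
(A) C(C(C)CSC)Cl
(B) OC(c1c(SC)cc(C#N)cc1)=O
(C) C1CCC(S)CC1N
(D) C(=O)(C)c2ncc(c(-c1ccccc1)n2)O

C

[SX2H] describes an aliphatic sulfur with two connections, one being H (a thiol).
(A) has a methylthio ether (-SCH3) but the sulfur has H0 (bonded to two carbons), not H1.
(B) has a methylthio ether (-SCH3) but the sulfur has H0 (bonded to two carbons), not H1.
(C) contains a thiol (-SH), which satisfies every atom and bond constraint.
(D) has a hydroxyl group (-OH) but it is an -OH, not an -SH.
So the answer is (C).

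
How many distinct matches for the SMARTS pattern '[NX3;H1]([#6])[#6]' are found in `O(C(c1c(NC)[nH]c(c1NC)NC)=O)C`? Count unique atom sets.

[NX3;H1]([#6])[#6] is the SMARTS for a secondary amine: a trivalent nitrogen with one H, bonded to two carbons.
The molecule carries 3 separate instances of an N-methylamino group (-NHCH3) meeting every constraint; each maps to a distinct set of atoms, giving 3 matches.

3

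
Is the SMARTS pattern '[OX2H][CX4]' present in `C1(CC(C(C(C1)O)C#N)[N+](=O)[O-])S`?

Yes

The pattern [OX2H][CX4] describes a hydroxyl oxygen bound to an sp3 (X4) carbon — an aliphatic alcohol.
The molecule carries a hydroxyl group (-OH), whose atoms satisfy every constraint of the query, so the pattern matches.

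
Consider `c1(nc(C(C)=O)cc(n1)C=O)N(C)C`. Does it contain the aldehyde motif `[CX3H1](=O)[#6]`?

Yes

The pattern [CX3H1](=O)[#6] describes an sp2 carbon with one H, double-bonded to O and single-bonded to carbon — an aldehyde.
The molecule carries an aldehyde (-CHO), whose atoms satisfy every constraint of the query, so the pattern matches.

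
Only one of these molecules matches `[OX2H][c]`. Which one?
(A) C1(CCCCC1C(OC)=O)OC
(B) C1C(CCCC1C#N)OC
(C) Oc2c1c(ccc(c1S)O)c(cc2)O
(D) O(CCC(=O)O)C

C

[OX2H][c] describes a hydroxyl oxygen attached to an aromatic carbon (a phenol).
(A) has a methoxy ether (-OCH3) but the oxygen has H0, not H1.
(B) has a methoxy ether (-OCH3) but the oxygen has H0, not H1.
(C) contains a hydroxyl group (-OH), which satisfies every atom and bond constraint.
(D) has a methoxy ether (-OCH3) but the oxygen has H0, not H1.
So the answer is (C).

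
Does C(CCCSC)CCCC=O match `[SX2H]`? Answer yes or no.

The pattern [SX2H] describes an aliphatic sulfur with two connections, one being H — a thiol.
The closest candidate here is a methylthio ether (-SCH3), but the sulfur has H0 (bonded to two carbons), not H1. No other fragment satisfies the full query, so there is no match.

No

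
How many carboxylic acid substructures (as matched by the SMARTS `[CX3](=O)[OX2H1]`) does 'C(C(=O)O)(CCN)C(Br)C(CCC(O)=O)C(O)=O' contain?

3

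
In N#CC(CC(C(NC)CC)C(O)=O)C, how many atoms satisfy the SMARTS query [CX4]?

8

The query [CX4] means: C with X4: aliphatic carbon with exactly 4 total connections (bonds + H).
Check the 14 heavy atoms by environment: 8× C (X4) → match; 1× C (X3) → no; 1× O (X1) → no; 1× O (X2) → no; 1× C (X2) → no; 1× N (X1) → no; 1× N (X3) → no.
That gives 8 matching atoms.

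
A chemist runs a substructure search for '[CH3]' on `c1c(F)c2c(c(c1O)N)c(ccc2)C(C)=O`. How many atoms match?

1

Check the 16 heavy atoms by environment: 6× c (aromatic, H0) → no; 4× c (aromatic, H1) → no; 1× F (H0) → no; 1× C (H0) → no; 1× O (H0) → no; 1× C (H3) → match; 1× O (H1) → no; 1× N (H2) → no.
That gives 1 matching atom.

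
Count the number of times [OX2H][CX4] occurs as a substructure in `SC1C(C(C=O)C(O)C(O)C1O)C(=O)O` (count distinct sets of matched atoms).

[OX2H][CX4] is the SMARTS for an aliphatic alcohol: a hydroxyl oxygen bound to an sp3 (X4) carbon.
The molecule carries 3 separate instances of a hydroxyl group (-OH) meeting every constraint; each maps to a distinct set of atoms, giving 3 matches.

3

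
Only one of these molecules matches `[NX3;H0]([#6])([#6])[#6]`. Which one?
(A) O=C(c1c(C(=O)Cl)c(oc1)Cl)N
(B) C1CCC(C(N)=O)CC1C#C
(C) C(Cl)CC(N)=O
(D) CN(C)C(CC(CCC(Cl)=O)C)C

D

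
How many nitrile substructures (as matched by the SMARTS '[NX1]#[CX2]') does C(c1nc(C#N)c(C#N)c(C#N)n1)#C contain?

[NX1]#[CX2] is the SMARTS for a nitrile: a nitrogen triple-bonded to a two-connected carbon.
The molecule carries 3 separate instances of a nitrile (-C#N) meeting every constraint; each maps to a distinct set of atoms, giving 3 matches.

3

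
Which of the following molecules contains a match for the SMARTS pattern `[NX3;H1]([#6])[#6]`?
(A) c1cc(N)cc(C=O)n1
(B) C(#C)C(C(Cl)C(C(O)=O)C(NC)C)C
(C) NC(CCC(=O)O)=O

B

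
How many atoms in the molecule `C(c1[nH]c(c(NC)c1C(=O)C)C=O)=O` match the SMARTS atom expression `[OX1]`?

The query [OX1] means: aliphatic oxygen with one total connection — typically a carbonyl =O or an oxide.
Check the 14 heavy atoms by environment: 1× n (aromatic, X3) → no; 4× c (aromatic, X3) → no; 1× N (X3) → no; 2× C (X4) → no; 3× C (X3) → no; 3× O (X1) → match.
That gives 3 matching atoms.

3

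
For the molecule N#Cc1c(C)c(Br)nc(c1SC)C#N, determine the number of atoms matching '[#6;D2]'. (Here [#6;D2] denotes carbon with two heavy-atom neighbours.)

2

Check the 14 heavy atoms by environment: 1× n (aromatic, D2) → no; 5× c (aromatic, D3) → no; 2× C (D2) → match; 2× N (D1) → no; 1× S (D2) → no; 2× C (D1) → no; 1× Br (D1) → no.
That gives 2 matching atoms.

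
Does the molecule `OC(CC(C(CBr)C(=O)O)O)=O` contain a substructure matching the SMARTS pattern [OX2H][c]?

No

The pattern [OX2H][c] describes a hydroxyl oxygen attached to an aromatic carbon — a phenol.
The closest candidate here is a hydroxyl group (-OH), but the -OH is on an aliphatic carbon, not an aromatic c. No other fragment satisfies the full query, so there is no match.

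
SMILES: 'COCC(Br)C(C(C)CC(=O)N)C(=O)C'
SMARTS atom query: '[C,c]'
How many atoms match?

Check the 15 heavy atoms by environment: 10× C → match; 1× Br → no; 3× O → no; 1× N → no.
That gives 10 matching atoms.

10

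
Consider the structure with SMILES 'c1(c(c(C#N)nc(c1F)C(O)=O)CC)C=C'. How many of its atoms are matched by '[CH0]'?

2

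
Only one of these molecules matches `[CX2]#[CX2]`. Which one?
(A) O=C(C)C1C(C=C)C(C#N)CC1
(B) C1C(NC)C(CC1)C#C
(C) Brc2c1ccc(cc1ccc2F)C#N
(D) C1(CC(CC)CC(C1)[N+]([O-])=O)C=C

B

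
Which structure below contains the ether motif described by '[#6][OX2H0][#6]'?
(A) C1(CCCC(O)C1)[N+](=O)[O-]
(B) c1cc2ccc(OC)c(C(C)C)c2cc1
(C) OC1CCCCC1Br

[#6][OX2H0][#6] describes an aliphatic oxygen bridging two carbons with no H on the oxygen (an ether).
(A) has a hydroxyl group (-OH) but the oxygen has H1, not H0 bridging two carbons.
(B) contains a methoxy ether (-OCH3), which satisfies every atom and bond constraint.
(C) has a hydroxyl group (-OH) but the oxygen has H1, not H0 bridging two carbons.
So the answer is (B).

B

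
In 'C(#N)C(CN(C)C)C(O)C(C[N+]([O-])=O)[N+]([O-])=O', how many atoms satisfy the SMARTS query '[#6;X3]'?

0

The query [#6;X3] means: any carbon (aromatic or not) with three total connections.
Check the 17 heavy atoms by environment: 7× C (X4) → no; 1× C (X2) → no; 1× N (X1) → no; 2× N (charge +1, X3) → no; 2× O (charge -1, X1) → no; 2× O (X1) → no; 1× O (X2) → no; 1× N (X3) → no.
No environment satisfies the query, so 0 matching atoms.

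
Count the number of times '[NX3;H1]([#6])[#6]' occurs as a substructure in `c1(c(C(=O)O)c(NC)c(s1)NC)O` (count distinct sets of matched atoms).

[NX3;H1]([#6])[#6] is the SMARTS for a secondary amine: a trivalent nitrogen with one H, bonded to two carbons.
The molecule carries 2 separate instances of an N-methylamino group (-NHCH3) meeting every constraint; each maps to a distinct set of atoms, giving 2 matches.

2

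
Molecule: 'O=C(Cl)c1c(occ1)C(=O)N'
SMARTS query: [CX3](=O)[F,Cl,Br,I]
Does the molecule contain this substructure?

Yes

The pattern [CX3](=O)[F,Cl,Br,I] describes a carbonyl carbon bonded to a halogen — an acyl halide.
The molecule carries an acyl chloride (-C(=O)Cl), whose atoms satisfy every constraint of the query, so the pattern matches.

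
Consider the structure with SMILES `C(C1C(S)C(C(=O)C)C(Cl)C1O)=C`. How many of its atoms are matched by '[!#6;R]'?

0

The query [!#6;R] means: non-carbon atom that is part of a ring.
Check the 13 heavy atoms by environment: 5× C (in 5-ring) → no; 1× S (acyclic) → no; 2× O (acyclic) → no; 4× C (acyclic) → no; 1× Cl (acyclic) → no.
No environment satisfies the query, so 0 matching atoms.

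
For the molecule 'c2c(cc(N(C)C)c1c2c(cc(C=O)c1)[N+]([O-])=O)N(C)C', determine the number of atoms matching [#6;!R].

5

The query [#6;!R] means: carbon not in any ring.
Check the 21 heavy atoms by environment: 10× c (aromatic, in 6-ring) → no; 1× N (charge +1, acyclic) → no; 1× O (charge -1, acyclic) → no; 2× O (acyclic) → no; 2× N (acyclic) → no; 5× C (acyclic) → match.
That gives 5 matching atoms.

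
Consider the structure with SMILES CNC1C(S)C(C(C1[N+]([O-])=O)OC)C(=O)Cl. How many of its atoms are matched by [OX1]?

Check the 16 heavy atoms by environment: 7× C (X4) → no; 1× O (X2) → no; 1× S (X2) → no; 1× N (X3) → no; 1× N (charge +1, X3) → no; 1× O (charge -1, X1) → match; 2× O (X1) → match; 1× C (X3) → no; 1× Cl (X1) → no.
Summing the matching environments: 1 + 2 = 3 matching atoms.

3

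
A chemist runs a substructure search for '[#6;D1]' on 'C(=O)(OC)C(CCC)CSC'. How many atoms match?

3

Check the 11 heavy atoms by environment: 3× C (D2) → no; 2× C (D3) → no; 1× S (D2) → no; 3× C (D1) → match; 1× O (D1) → no; 1× O (D2) → no.
That gives 3 matching atoms.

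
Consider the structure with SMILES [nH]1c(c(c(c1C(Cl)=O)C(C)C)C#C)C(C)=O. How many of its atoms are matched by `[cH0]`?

Check the 16 heavy atoms by environment: 1× n (aromatic, H1) → no; 4× c (aromatic, H0) → match; 3× C (H0) → no; 2× O (H0) → no; 1× Cl (H0) → no; 2× C (H1) → no; 3× C (H3) → no.
That gives 4 matching atoms.

4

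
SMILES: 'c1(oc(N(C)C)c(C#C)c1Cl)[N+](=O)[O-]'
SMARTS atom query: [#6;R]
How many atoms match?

Check the 14 heavy atoms by environment: 1× o (aromatic, in 5-ring) → no; 4× c (aromatic, in 5-ring) → match; 1× Cl (acyclic) → no; 1× N (acyclic) → no; 4× C (acyclic) → no; 1× N (charge +1, acyclic) → no; 1× O (charge -1, acyclic) → no; 1× O (acyclic) → no.
That gives 4 matching atoms.

4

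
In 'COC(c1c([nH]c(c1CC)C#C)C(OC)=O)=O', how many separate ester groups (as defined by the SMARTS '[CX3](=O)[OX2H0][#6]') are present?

[CX3](=O)[OX2H0][#6] is the SMARTS for an ester: a carbonyl carbon bonded to an oxygen that is itself bonded to carbon (no H on that O).
The molecule carries 2 separate instances of a methyl-ester group (-C(=O)OCH3) meeting every constraint; each maps to a distinct set of atoms, giving 2 matches.

2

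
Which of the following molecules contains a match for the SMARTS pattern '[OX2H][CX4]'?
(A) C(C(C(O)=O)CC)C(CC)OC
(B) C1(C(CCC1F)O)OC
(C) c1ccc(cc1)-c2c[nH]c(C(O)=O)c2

[OX2H][CX4] describes a hydroxyl oxygen bound to an sp3 (X4) carbon (an aliphatic alcohol).
(A) has a carboxylic acid group (-C(=O)OH) but the -OH is on a CX3 carbonyl carbon, not a CX4 carbon.
(B) contains a hydroxyl group (-OH), which satisfies every atom and bond constraint.
(C) has a carboxylic acid group (-C(=O)OH) but the -OH is on a CX3 carbonyl carbon, not a CX4 carbon.
So the answer is (B).

B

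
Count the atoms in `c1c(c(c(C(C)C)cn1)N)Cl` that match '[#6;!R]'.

3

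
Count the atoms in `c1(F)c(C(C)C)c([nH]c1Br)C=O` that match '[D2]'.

Check the 12 heavy atoms by environment: 1× n (aromatic, D2) → match; 4× c (aromatic, D3) → no; 1× F (D1) → no; 1× Br (D1) → no; 1× C (D3) → no; 2× C (D1) → no; 1× C (D2) → match; 1× O (D1) → no.
Summing the matching environments: 1 + 1 = 2 matching atoms.

2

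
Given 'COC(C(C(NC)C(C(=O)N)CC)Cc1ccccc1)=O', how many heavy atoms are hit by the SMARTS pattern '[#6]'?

The query [#6] means: #6 matches any atom with atomic number 6 (carbon, aromatic or aliphatic).
Check the 21 heavy atoms by environment: 10× C → match; 6× c (aromatic) → match; 2× N → no; 3× O → no.
Summing the matching environments: 10 + 6 = 16 matching atoms.

16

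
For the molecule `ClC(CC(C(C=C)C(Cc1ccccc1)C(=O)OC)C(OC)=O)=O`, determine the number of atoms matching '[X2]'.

2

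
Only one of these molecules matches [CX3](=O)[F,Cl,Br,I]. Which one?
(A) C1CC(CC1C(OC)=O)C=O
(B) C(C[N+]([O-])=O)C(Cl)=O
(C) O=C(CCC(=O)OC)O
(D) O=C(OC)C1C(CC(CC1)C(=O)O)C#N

[CX3](=O)[F,Cl,Br,I] describes a carbonyl carbon bonded to a halogen (an acyl halide).
(A) has a methyl-ester group (-C(=O)OCH3) but the carbonyl is bonded to -O-C, not to a halogen.
(B) contains an acyl chloride (-C(=O)Cl), which satisfies every atom and bond constraint.
(C) has a methyl-ester group (-C(=O)OCH3) but the carbonyl is bonded to -O-C, not to a halogen.
(D) has a carboxylic acid group (-C(=O)OH) but the carbonyl is bonded to -OH, not to a halogen.
So the answer is (B).

B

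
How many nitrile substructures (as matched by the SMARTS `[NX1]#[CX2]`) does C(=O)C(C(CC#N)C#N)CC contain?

2

[NX1]#[CX2] is the SMARTS for a nitrile: a nitrogen triple-bonded to a two-connected carbon.
The molecule carries 2 separate instances of a nitrile (-C#N) meeting every constraint; each maps to a distinct set of atoms, giving 2 matches.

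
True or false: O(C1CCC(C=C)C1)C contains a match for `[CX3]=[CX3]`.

The pattern [CX3]=[CX3] describes a non-aromatic C=C double bond between two sp2 carbons — an alkene.
The molecule carries a vinyl group (-CH=CH2), whose atoms satisfy every constraint of the query, so the pattern matches.

True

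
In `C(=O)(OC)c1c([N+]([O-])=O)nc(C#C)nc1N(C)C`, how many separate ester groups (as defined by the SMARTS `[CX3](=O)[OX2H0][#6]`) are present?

[CX3](=O)[OX2H0][#6] is the SMARTS for an ester: a carbonyl carbon bonded to an oxygen that is itself bonded to carbon (no H on that O).
Exactly one fragment in the molecule meets all constraints, giving 1 match.

1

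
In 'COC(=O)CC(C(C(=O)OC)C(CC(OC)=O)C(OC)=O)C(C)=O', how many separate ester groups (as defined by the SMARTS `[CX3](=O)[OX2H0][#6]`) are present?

4

[CX3](=O)[OX2H0][#6] is the SMARTS for an ester: a carbonyl carbon bonded to an oxygen that is itself bonded to carbon (no H on that O).
The molecule carries 4 separate instances of a methyl-ester group (-C(=O)OCH3) meeting every constraint; each maps to a distinct set of atoms, giving 4 matches.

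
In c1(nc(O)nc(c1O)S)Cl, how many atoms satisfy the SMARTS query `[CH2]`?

0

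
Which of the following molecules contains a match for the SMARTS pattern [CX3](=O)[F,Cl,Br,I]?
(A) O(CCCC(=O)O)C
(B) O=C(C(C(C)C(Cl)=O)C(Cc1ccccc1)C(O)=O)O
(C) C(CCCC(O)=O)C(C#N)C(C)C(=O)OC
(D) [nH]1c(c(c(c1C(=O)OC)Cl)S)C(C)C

[CX3](=O)[F,Cl,Br,I] describes a carbonyl carbon bonded to a halogen (an acyl halide).
(A) has a carboxylic acid group (-C(=O)OH) but the carbonyl is bonded to -OH, not to a halogen.
(B) contains an acyl chloride (-C(=O)Cl), which satisfies every atom and bond constraint.
(C) has a methyl-ester group (-C(=O)OCH3) but the carbonyl is bonded to -O-C, not to a halogen.
(D) has a chloro substituent but the Cl is not on a carbonyl carbon.
So the answer is (B).

B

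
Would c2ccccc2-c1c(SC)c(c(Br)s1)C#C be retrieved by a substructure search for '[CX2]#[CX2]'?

Yes

The pattern [CX2]#[CX2] describes a carbon-carbon triple bond — an alkyne.
The molecule carries an ethynyl group (-C#CH), whose atoms satisfy every constraint of the query, so the pattern matches.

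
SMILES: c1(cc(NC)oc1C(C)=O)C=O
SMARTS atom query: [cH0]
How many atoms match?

3

The query [cH0] means: aromatic carbon with no attached hydrogen (substituted or ring-fusion).
Check the 12 heavy atoms by environment: 1× o (aromatic, H0) → no; 3× c (aromatic, H0) → match; 1× c (aromatic, H1) → no; 1× C (H1) → no; 2× O (H0) → no; 1× N (H1) → no; 2× C (H3) → no; 1× C (H0) → no.
That gives 3 matching atoms.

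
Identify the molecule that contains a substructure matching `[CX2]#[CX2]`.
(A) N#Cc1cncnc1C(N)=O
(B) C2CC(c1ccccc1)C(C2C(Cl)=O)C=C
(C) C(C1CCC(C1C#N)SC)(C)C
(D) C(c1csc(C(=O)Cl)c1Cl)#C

[CX2]#[CX2] describes a carbon-carbon triple bond (an alkyne).
(A) has a nitrile (-C#N) but the triple bond is C#N, not C#C.
(B) has a vinyl group (-CH=CH2) but the C=C is a double bond; both carbons are CX3, not CX2.
(C) has a nitrile (-C#N) but the triple bond is C#N, not C#C.
(D) contains an ethynyl group (-C#CH), which satisfies every atom and bond constraint.
So the answer is (D).

D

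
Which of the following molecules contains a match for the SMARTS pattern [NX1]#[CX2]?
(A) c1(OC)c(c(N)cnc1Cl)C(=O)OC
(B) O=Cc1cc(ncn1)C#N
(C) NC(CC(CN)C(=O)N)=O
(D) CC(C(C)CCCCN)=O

[NX1]#[CX2] describes a nitrogen triple-bonded to a two-connected carbon (a nitrile).
(A) has a primary amino group (-NH2) but the nitrogen is NX3 (three connections), not NX1 triple-bonded.
(B) contains a nitrile (-C#N), which satisfies every atom and bond constraint.
(C) has a primary amide (-C(=O)NH2) but the nitrogen is NX3, not NX1.
(D) has a primary amino group (-NH2) but the nitrogen is NX3 (three connections), not NX1 triple-bonded.
So the answer is (B).

B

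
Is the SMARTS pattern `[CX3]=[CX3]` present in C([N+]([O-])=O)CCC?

No

The pattern [CX3]=[CX3] describes a non-aromatic C=C double bond between two sp2 carbons — an alkene.
The closest candidate here is an ethyl group (-CH2CH3), but its C-C bond is a single bond between CX4 carbons, not CX3=CX3. No other fragment satisfies the full query, so there is no match.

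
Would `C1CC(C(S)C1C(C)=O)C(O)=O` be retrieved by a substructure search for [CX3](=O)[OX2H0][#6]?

No

The pattern [CX3](=O)[OX2H0][#6] describes a carbonyl carbon bonded to an oxygen that is itself bonded to carbon (no H on that O) — an ester.
The closest candidate here is a carboxylic acid group (-C(=O)OH), but the singly-bonded O carries H (OX2H1, not H0). No other fragment satisfies the full query, so there is no match.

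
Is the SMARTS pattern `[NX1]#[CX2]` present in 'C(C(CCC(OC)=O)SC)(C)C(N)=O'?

No

The pattern [NX1]#[CX2] describes a nitrogen triple-bonded to a two-connected carbon — a nitrile.
The closest candidate here is a primary amide (-C(=O)NH2), but the nitrogen is NX3, not NX1. No other fragment satisfies the full query, so there is no match.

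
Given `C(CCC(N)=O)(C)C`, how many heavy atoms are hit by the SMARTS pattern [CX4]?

The query [CX4] means: C with X4: aliphatic carbon with exactly 4 total connections (bonds + H).
Check the 8 heavy atoms by environment: 5× C (X4) → match; 1× C (X3) → no; 1× O (X1) → no; 1× N (X3) → no.
That gives 5 matching atoms.

5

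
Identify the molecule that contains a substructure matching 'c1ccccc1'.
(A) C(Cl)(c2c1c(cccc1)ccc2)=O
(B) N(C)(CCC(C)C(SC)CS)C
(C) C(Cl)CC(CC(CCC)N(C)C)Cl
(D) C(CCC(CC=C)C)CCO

A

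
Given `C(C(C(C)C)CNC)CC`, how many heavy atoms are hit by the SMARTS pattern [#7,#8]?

1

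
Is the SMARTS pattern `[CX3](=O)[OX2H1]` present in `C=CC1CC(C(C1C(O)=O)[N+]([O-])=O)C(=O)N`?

Yes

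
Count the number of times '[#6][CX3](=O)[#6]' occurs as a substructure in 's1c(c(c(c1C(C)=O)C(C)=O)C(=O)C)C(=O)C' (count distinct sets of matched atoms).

[#6][CX3](=O)[#6] is the SMARTS for a ketone: a carbonyl carbon (no H) flanked by two carbons.
The molecule carries 4 separate instances of an acetyl/ketone group (-C(=O)CH3) meeting every constraint; each maps to a distinct set of atoms, giving 4 matches.

4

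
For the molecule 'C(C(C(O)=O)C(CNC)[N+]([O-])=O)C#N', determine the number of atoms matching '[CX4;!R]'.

The query [CX4;!R] means: aliphatic carbon with four total connections, not in a ring.
Check the 14 heavy atoms by environment: 5× C (X4, acyclic) → match; 1× C (X2, acyclic) → no; 1× N (X1, acyclic) → no; 1× N (charge +1, X3, acyclic) → no; 1× O (charge -1, X1, acyclic) → no; 2× O (X1, acyclic) → no; 1× N (X3, acyclic) → no; 1× C (X3, acyclic) → no; 1× O (X2, acyclic) → no.
That gives 5 matching atoms.

5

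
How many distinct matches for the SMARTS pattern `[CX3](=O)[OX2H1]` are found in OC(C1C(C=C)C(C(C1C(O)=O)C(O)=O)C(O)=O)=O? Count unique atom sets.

4

[CX3](=O)[OX2H1] is the SMARTS for a carboxylic acid: an sp2 carbon double-bonded to O and single-bonded to an -OH oxygen.
The molecule carries 4 separate instances of a carboxylic acid group (-C(=O)OH) meeting every constraint; each maps to a distinct set of atoms, giving 4 matches.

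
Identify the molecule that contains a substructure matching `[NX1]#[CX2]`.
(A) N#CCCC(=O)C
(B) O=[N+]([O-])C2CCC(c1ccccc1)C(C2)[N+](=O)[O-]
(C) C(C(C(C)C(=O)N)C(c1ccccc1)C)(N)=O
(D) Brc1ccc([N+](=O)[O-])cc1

A

[NX1]#[CX2] describes a nitrogen triple-bonded to a two-connected carbon (a nitrile).
(A) contains a nitrile (-C#N), which satisfies every atom and bond constraint.
(B) has a nitro group (-[N+](=O)[O-]) but there is no C#N triple bond.
(C) has a primary amide (-C(=O)NH2) but the nitrogen is NX3, not NX1.
(D) has a nitro group (-[N+](=O)[O-]) but there is no C#N triple bond.
So the answer is (A).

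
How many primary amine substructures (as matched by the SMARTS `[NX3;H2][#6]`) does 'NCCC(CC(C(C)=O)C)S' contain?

[NX3;H2][#6] is the SMARTS for a primary amine: a trivalent nitrogen with two H attached to carbon.
Exactly one fragment in the molecule meets all constraints, giving 1 match.

1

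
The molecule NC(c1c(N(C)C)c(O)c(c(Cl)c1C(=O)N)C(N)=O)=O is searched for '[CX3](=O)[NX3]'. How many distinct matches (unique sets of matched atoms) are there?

[CX3](=O)[NX3] is the SMARTS for an amide: a carbonyl carbon bonded to a trivalent nitrogen.
The molecule carries 3 separate instances of a primary amide (-C(=O)NH2) meeting every constraint; each maps to a distinct set of atoms, giving 3 matches.

3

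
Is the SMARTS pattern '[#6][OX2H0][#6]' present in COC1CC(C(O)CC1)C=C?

The pattern [#6][OX2H0][#6] describes an aliphatic oxygen bridging two carbons with no H on the oxygen — an ether.
The molecule carries a methoxy ether (-OCH3), whose atoms satisfy every constraint of the query, so the pattern matches.

Yes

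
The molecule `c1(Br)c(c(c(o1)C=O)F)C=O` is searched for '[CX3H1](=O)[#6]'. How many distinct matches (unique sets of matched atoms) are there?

2

[CX3H1](=O)[#6] is the SMARTS for an aldehyde: an sp2 carbon with one H, double-bonded to O and single-bonded to carbon.
The molecule carries 2 separate instances of an aldehyde (-CHO) meeting every constraint; each maps to a distinct set of atoms, giving 2 matches.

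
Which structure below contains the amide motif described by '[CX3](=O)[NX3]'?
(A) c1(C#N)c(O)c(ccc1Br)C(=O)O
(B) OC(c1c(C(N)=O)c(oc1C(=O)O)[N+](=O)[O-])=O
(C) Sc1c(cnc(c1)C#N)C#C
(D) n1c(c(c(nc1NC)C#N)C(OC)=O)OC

B

[CX3](=O)[NX3] describes a carbonyl carbon bonded to a trivalent nitrogen (an amide).
(A) has a nitrile (-C#N) but the nitrile N is NX1 (triple-bonded), not NX3.
(B) contains a primary amide (-C(=O)NH2), which satisfies every atom and bond constraint.
(C) has a nitrile (-C#N) but the nitrile N is NX1 (triple-bonded), not NX3.
(D) has a methyl-ester group (-C(=O)OCH3) but the carbonyl is bonded to O, not to an NX3 nitrogen.
So the answer is (B).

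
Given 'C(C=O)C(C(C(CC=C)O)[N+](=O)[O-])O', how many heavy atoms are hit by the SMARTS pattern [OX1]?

The query [OX1] means: aliphatic oxygen with one total connection — typically a carbonyl =O or an oxide.
Check the 14 heavy atoms by environment: 5× C (X4) → no; 2× O (X2) → no; 1× N (charge +1, X3) → no; 1× O (charge -1, X1) → match; 2× O (X1) → match; 3× C (X3) → no.
Summing the matching environments: 1 + 2 = 3 matching atoms.

3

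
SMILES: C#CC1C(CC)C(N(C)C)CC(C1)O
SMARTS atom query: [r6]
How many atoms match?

6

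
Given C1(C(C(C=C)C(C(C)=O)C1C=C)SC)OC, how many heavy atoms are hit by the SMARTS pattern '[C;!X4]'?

The query [C;!X4] means: aliphatic carbon that does not have four total connections.
Check the 16 heavy atoms by environment: 8× C (X4) → no; 5× C (X3) → match; 1× O (X1) → no; 1× O (X2) → no; 1× S (X2) → no.
That gives 5 matching atoms.

5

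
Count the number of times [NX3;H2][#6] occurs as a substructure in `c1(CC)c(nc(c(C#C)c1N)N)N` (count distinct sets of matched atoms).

3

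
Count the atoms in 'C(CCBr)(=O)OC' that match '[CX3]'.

1

Check the 7 heavy atoms by environment: 3× C (X4) → no; 1× C (X3) → match; 1× O (X1) → no; 1× O (X2) → no; 1× Br (X1) → no.
That gives 1 matching atom.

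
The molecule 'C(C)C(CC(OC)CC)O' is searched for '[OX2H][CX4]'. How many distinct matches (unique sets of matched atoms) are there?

[OX2H][CX4] is the SMARTS for an aliphatic alcohol: a hydroxyl oxygen bound to an sp3 (X4) carbon.
Exactly one fragment in the molecule meets all constraints, giving 1 match.

1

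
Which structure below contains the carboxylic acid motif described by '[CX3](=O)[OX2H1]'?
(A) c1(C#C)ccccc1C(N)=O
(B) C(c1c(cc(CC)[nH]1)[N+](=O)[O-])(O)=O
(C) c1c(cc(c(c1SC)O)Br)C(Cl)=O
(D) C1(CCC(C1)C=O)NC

B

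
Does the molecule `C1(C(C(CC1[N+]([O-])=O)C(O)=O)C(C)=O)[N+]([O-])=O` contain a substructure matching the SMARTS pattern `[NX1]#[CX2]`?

No

The pattern [NX1]#[CX2] describes a nitrogen triple-bonded to a two-connected carbon — a nitrile.
The closest candidate here is a nitro group (-[N+](=O)[O-]), but there is no C#N triple bond. No other fragment satisfies the full query, so there is no match.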